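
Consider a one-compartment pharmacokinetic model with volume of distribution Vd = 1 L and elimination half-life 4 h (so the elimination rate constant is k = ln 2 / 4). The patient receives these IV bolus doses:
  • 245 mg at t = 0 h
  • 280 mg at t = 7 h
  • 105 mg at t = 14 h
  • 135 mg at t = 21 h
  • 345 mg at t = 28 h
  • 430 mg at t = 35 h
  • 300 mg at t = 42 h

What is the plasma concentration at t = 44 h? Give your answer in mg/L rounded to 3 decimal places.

327.759 mg/L

k = ln 2 / 4 = 0.17329 per h
Dose 1 (245 mg at t=0 h): 245·exp(−0.17329·44) = 0.120 mg/L
Dose 2 (280 mg at t=7 h): 280·exp(−0.17329·37) = 0.460 mg/L
Dose 3 (105 mg at t=14 h): 105·exp(−0.17329·30) = 0.580 mg/L
Dose 4 (135 mg at t=21 h): 135·exp(−0.17329·23) = 2.508 mg/L
Dose 5 (345 mg at t=28 h): 345·exp(−0.17329·16) = 21.562 mg/L
Dose 6 (430 mg at t=35 h): 430·exp(−0.17329·9) = 90.396 mg/L
Dose 7 (300 mg at t=42 h): 300·exp(−0.17329·2) = 212.132 mg/L
C(44) = 0.120 + 0.460 + 0.580 + 2.508 + 21.562 + 90.396 + 212.132 = 327.759 mg/L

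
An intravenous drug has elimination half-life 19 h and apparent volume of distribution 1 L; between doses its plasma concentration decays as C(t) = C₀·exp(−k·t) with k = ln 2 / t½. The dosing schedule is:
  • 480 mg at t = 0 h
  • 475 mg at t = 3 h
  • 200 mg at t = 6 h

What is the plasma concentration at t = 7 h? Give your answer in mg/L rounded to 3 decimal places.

975.163 mg/L

k = ln 2 / 19 = 0.03648 per h
Dose 1 (480 mg at t=0 h): 480·exp(−0.03648·7) = 371.822 mg/L
Dose 2 (475 mg at t=3 h): 475·exp(−0.03648·4) = 410.505 mg/L
Dose 3 (200 mg at t=6 h): 200·exp(−0.03648·1) = 192.835 mg/L
C(7) = 371.822 + 410.505 + 192.835 = 975.163 mg/L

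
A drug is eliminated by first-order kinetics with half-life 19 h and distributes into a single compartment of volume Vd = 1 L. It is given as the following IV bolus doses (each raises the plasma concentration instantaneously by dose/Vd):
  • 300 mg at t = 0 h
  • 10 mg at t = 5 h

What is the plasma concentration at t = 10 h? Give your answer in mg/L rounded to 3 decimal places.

216.630 mg/L

k = ln 2 / 19 = 0.03648 per h
Dose 1 (300 mg at t=0 h): 300·exp(−0.03648·10) = 208.298 mg/L
Dose 2 (10 mg at t=5 h): 10·exp(−0.03648·5) = 8.333 mg/L
C(10) = 208.298 + 8.333 = 216.630 mg/L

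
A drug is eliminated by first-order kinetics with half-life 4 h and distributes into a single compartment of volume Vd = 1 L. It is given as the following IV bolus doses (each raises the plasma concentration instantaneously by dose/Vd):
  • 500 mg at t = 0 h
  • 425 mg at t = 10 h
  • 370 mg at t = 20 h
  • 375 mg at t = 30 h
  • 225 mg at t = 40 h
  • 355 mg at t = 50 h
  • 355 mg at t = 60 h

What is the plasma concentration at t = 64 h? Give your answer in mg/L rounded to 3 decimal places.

k = ln 2 / 4 = 0.17329 per h
Dose 1 (500 mg at t=0 h): 500·exp(−0.17329·64) = 0.008 mg/L
Dose 2 (425 mg at t=10 h): 425·exp(−0.17329·54) = 0.037 mg/L
Dose 3 (370 mg at t=20 h): 370·exp(−0.17329·44) = 0.181 mg/L
Dose 4 (375 mg at t=30 h): 375·exp(−0.17329·34) = 1.036 mg/L
Dose 5 (225 mg at t=40 h): 225·exp(−0.17329·24) = 3.516 mg/L
Dose 6 (355 mg at t=50 h): 355·exp(−0.17329·14) = 31.378 mg/L
Dose 7 (355 mg at t=60 h): 355·exp(−0.17329·4) = 177.500 mg/L
C(64) = 0.008 + 0.037 + 0.181 + 1.036 + 3.516 + 31.378 + 177.500 = 213.654 mg/L

213.654 mg/L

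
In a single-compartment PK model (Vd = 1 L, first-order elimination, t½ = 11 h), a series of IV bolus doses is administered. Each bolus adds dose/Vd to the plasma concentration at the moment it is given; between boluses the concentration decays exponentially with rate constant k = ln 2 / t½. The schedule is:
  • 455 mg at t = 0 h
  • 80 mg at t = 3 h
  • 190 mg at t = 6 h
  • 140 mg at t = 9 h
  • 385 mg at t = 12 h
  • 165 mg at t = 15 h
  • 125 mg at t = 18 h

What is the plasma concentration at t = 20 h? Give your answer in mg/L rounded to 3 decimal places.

k = ln 2 / 11 = 0.06301 per h
Dose 1 (455 mg at t=0 h): 455·exp(−0.06301·20) = 129.028 mg/L
Dose 2 (80 mg at t=3 h): 80·exp(−0.06301·17) = 27.407 mg/L
Dose 3 (190 mg at t=6 h): 190·exp(−0.06301·14) = 78.637 mg/L
Dose 4 (140 mg at t=9 h): 140·exp(−0.06301·11) = 70.000 mg/L
Dose 5 (385 mg at t=12 h): 385·exp(−0.06301·8) = 232.557 mg/L
Dose 6 (165 mg at t=15 h): 165·exp(−0.06301·5) = 120.407 mg/L
Dose 7 (125 mg at t=18 h): 125·exp(−0.06301·2) = 110.199 mg/L
C(20) = 129.028 + 27.407 + 78.637 + 70.000 + 232.557 + 120.407 + 110.199 = 768.235 mg/L

768.235 mg/L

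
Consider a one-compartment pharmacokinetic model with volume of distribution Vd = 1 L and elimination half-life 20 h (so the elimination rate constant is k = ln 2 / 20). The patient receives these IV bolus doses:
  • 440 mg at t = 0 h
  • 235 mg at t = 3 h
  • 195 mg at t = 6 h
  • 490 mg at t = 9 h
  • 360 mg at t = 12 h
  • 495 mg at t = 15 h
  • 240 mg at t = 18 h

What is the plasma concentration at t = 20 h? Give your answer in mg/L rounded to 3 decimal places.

k = ln 2 / 20 = 0.03466 per h
Dose 1 (440 mg at t=0 h): 440·exp(−0.03466·20) = 220.000 mg/L
Dose 2 (235 mg at t=3 h): 235·exp(−0.03466·17) = 130.374 mg/L
Dose 3 (195 mg at t=6 h): 195·exp(−0.03466·14) = 120.037 mg/L
Dose 4 (490 mg at t=9 h): 490·exp(−0.03466·11) = 334.680 mg/L
Dose 5 (360 mg at t=12 h): 360·exp(−0.03466·8) = 272.829 mg/L
Dose 6 (495 mg at t=15 h): 495·exp(−0.03466·5) = 416.244 mg/L
Dose 7 (240 mg at t=18 h): 240·exp(−0.03466·2) = 223.928 mg/L
C(20) = 220.000 + 130.374 + 120.037 + 334.680 + 272.829 + 416.244 + 223.928 = 1718.091 mg/L

1718.091 mg/L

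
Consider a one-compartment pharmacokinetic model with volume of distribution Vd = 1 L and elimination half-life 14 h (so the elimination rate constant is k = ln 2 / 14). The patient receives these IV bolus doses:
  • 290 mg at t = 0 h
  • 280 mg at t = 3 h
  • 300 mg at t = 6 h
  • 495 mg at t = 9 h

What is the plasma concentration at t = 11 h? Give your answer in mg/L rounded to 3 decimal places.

1039.191 mg/L

k = ln 2 / 14 = 0.04951 per h
Dose 1 (290 mg at t=0 h): 290·exp(−0.04951·11) = 168.219 mg/L
Dose 2 (280 mg at t=3 h): 280·exp(−0.04951·8) = 188.426 mg/L
Dose 3 (300 mg at t=6 h): 300·exp(−0.04951·5) = 234.213 mg/L
Dose 4 (495 mg at t=9 h): 495·exp(−0.04951·2) = 448.333 mg/L
C(11) = 168.219 + 188.426 + 234.213 + 448.333 = 1039.191 mg/L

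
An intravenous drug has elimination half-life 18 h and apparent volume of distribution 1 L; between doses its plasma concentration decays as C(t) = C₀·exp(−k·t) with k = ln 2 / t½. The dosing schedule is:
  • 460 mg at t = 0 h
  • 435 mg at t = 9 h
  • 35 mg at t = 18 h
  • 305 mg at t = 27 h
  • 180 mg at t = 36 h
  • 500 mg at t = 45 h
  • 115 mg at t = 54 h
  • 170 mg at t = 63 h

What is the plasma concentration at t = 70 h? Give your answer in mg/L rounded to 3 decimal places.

567.005 mg/L

k = ln 2 / 18 = 0.03851 per h
Dose 1 (460 mg at t=0 h): 460·exp(−0.03851·70) = 31.052 mg/L
Dose 2 (435 mg at t=9 h): 435·exp(−0.03851·61) = 41.527 mg/L
Dose 3 (35 mg at t=18 h): 35·exp(−0.03851·52) = 4.725 mg/L
Dose 4 (305 mg at t=27 h): 305·exp(−0.03851·43) = 58.233 mg/L
Dose 5 (180 mg at t=36 h): 180·exp(−0.03851·34) = 48.603 mg/L
Dose 6 (500 mg at t=45 h): 500·exp(−0.03851·25) = 190.929 mg/L
Dose 7 (115 mg at t=54 h): 115·exp(−0.03851·16) = 62.103 mg/L
Dose 8 (170 mg at t=63 h): 170·exp(−0.03851·7) = 129.832 mg/L
C(70) = 31.052 + 41.527 + 4.725 + 58.233 + 48.603 + 190.929 + 62.103 + 129.832 = 567.005 mg/L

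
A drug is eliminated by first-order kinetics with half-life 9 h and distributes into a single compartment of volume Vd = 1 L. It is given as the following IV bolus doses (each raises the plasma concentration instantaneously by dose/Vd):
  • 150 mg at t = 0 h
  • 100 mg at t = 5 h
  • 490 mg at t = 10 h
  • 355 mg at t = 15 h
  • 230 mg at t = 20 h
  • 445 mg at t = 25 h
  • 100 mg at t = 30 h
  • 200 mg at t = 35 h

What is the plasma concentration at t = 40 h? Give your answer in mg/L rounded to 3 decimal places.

485.849 mg/L

k = ln 2 / 9 = 0.07702 per h
Dose 1 (150 mg at t=0 h): 150·exp(−0.07702·40) = 6.889 mg/L
Dose 2 (100 mg at t=5 h): 100·exp(−0.07702·35) = 6.750 mg/L
Dose 3 (490 mg at t=10 h): 490·exp(−0.07702·30) = 48.614 mg/L
Dose 4 (355 mg at t=15 h): 355·exp(−0.07702·25) = 51.765 mg/L
Dose 5 (230 mg at t=20 h): 230·exp(−0.07702·20) = 49.292 mg/L
Dose 6 (445 mg at t=25 h): 445·exp(−0.07702·15) = 140.166 mg/L
Dose 7 (100 mg at t=30 h): 100·exp(−0.07702·10) = 46.294 mg/L
Dose 8 (200 mg at t=35 h): 200·exp(−0.07702·5) = 136.079 mg/L
C(40) = 6.889 + 6.750 + 48.614 + 51.765 + 49.292 + 140.166 + 46.294 + 136.079 = 485.849 mg/L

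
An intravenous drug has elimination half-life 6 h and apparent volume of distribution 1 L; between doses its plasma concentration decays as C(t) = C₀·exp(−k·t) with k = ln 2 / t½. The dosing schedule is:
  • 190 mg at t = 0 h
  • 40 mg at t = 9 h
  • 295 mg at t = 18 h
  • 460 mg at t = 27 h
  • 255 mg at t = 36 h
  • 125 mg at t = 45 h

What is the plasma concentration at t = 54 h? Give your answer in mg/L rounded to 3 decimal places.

k = ln 2 / 6 = 0.11552 per h
Dose 1 (190 mg at t=0 h): 190·exp(−0.11552·54) = 0.371 mg/L
Dose 2 (40 mg at t=9 h): 40·exp(−0.11552·45) = 0.221 mg/L
Dose 3 (295 mg at t=18 h): 295·exp(−0.11552·36) = 4.609 mg/L
Dose 4 (460 mg at t=27 h): 460·exp(−0.11552·27) = 20.329 mg/L
Dose 5 (255 mg at t=36 h): 255·exp(−0.11552·18) = 31.875 mg/L
Dose 6 (125 mg at t=45 h): 125·exp(−0.11552·9) = 44.194 mg/L
C(54) = 0.371 + 0.221 + 4.609 + 20.329 + 31.875 + 44.194 = 101.600 mg/L

101.600 mg/L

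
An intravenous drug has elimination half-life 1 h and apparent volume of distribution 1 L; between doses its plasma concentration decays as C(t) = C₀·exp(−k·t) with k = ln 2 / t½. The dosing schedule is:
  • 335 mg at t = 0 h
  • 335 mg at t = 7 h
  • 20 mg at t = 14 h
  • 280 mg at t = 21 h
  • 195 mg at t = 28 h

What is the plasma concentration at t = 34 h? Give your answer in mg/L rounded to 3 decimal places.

3.081 mg/L

k = ln 2 / 1 = 0.69315 per h
Dose 1 (335 mg at t=0 h): 335·exp(−0.69315·34) = 0.000 mg/L
Dose 2 (335 mg at t=7 h): 335·exp(−0.69315·27) = 0.000 mg/L
Dose 3 (20 mg at t=14 h): 20·exp(−0.69315·20) = 0.000 mg/L
Dose 4 (280 mg at t=21 h): 280·exp(−0.69315·13) = 0.034 mg/L
Dose 5 (195 mg at t=28 h): 195·exp(−0.69315·6) = 3.047 mg/L
C(34) = 0.000 + 0.000 + 0.000 + 0.034 + 3.047 = 3.081 mg/L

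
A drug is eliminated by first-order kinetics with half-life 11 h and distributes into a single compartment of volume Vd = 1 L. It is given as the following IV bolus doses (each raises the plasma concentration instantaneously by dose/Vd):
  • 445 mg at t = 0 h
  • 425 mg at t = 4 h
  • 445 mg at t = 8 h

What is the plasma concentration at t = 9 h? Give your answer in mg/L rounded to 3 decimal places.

980.348 mg/L

k = ln 2 / 11 = 0.06301 per h
Dose 1 (445 mg at t=0 h): 445·exp(−0.06301·9) = 252.385 mg/L
Dose 2 (425 mg at t=4 h): 425·exp(−0.06301·5) = 310.140 mg/L
Dose 3 (445 mg at t=8 h): 445·exp(−0.06301·1) = 417.824 mg/L
C(9) = 252.385 + 310.140 + 417.824 = 980.348 mg/L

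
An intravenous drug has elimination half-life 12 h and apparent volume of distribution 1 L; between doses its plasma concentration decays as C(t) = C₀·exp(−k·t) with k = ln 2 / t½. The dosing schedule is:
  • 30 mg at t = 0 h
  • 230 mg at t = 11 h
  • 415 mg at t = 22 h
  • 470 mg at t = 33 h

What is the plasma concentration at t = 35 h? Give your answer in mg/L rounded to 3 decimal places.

676.049 mg/L

k = ln 2 / 12 = 0.05776 per h
Dose 1 (30 mg at t=0 h): 30·exp(−0.05776·35) = 3.973 mg/L
Dose 2 (230 mg at t=11 h): 230·exp(−0.05776·24) = 57.500 mg/L
Dose 3 (415 mg at t=22 h): 415·exp(−0.05776·13) = 195.854 mg/L
Dose 4 (470 mg at t=33 h): 470·exp(−0.05776·2) = 418.722 mg/L
C(35) = 3.973 + 57.500 + 195.854 + 418.722 = 676.049 mg/L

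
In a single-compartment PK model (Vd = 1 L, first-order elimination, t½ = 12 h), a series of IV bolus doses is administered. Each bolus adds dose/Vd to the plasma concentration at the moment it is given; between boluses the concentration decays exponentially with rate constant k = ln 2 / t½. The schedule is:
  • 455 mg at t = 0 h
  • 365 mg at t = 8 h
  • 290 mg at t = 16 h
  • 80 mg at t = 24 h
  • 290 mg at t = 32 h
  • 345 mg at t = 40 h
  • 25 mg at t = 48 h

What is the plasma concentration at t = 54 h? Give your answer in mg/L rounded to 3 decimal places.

344.888 mg/L

k = ln 2 / 12 = 0.05776 per h
Dose 1 (455 mg at t=0 h): 455·exp(−0.05776·54) = 20.108 mg/L
Dose 2 (365 mg at t=8 h): 365·exp(−0.05776·46) = 25.606 mg/L
Dose 3 (290 mg at t=16 h): 290·exp(−0.05776·38) = 32.295 mg/L
Dose 4 (80 mg at t=24 h): 80·exp(−0.05776·30) = 14.142 mg/L
Dose 5 (290 mg at t=32 h): 290·exp(−0.05776·22) = 81.378 mg/L
Dose 6 (345 mg at t=40 h): 345·exp(−0.05776·14) = 153.680 mg/L
Dose 7 (25 mg at t=48 h): 25·exp(−0.05776·6) = 17.678 mg/L
C(54) = 20.108 + 25.606 + 32.295 + 14.142 + 81.378 + 153.680 + 17.678 = 344.888 mg/L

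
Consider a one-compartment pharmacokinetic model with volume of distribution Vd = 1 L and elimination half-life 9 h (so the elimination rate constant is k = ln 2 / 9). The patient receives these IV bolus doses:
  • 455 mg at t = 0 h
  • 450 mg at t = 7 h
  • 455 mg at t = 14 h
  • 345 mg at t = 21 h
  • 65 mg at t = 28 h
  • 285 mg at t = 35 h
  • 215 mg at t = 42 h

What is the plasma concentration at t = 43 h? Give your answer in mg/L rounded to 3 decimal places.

530.295 mg/L

k = ln 2 / 9 = 0.07702 per h
Dose 1 (455 mg at t=0 h): 455·exp(−0.07702·43) = 16.587 mg/L
Dose 2 (450 mg at t=7 h): 450·exp(−0.07702·36) = 28.125 mg/L
Dose 3 (455 mg at t=14 h): 455·exp(−0.07702·29) = 48.756 mg/L
Dose 4 (345 mg at t=21 h): 345·exp(−0.07702·22) = 63.382 mg/L
Dose 5 (65 mg at t=28 h): 65·exp(−0.07702·15) = 20.474 mg/L
Dose 6 (285 mg at t=35 h): 285·exp(−0.07702·8) = 153.909 mg/L
Dose 7 (215 mg at t=42 h): 215·exp(−0.07702·1) = 199.063 mg/L
C(43) = 16.587 + 28.125 + 48.756 + 63.382 + 20.474 + 153.909 + 199.063 = 530.295 mg/L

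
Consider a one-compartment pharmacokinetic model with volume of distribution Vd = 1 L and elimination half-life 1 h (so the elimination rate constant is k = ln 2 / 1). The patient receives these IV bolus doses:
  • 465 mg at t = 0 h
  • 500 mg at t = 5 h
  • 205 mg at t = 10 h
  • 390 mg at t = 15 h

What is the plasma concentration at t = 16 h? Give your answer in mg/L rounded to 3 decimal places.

k = ln 2 / 1 = 0.69315 per h
Dose 1 (465 mg at t=0 h): 465·exp(−0.69315·16) = 0.007 mg/L
Dose 2 (500 mg at t=5 h): 500·exp(−0.69315·11) = 0.244 mg/L
Dose 3 (205 mg at t=10 h): 205·exp(−0.69315·6) = 3.203 mg/L
Dose 4 (390 mg at t=15 h): 390·exp(−0.69315·1) = 195.000 mg/L
C(16) = 0.007 + 0.244 + 3.203 + 195.000 = 198.454 mg/L

198.454 mg/L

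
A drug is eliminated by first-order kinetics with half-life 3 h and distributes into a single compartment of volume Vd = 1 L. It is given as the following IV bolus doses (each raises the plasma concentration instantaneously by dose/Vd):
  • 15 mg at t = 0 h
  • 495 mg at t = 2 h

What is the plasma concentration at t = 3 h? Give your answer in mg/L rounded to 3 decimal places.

400.382 mg/L

k = ln 2 / 3 = 0.23105 per h
Dose 1 (15 mg at t=0 h): 15·exp(−0.23105·3) = 7.500 mg/L
Dose 2 (495 mg at t=2 h): 495·exp(−0.23105·1) = 392.882 mg/L
C(3) = 7.500 + 392.882 = 400.382 mg/L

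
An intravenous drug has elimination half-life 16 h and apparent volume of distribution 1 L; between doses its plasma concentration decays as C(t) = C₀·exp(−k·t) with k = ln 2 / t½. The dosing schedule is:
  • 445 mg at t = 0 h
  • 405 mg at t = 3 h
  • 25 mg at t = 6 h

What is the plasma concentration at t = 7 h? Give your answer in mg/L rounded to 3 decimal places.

693.097 mg/L

k = ln 2 / 16 = 0.04332 per h
Dose 1 (445 mg at t=0 h): 445·exp(−0.04332·7) = 328.594 mg/L
Dose 2 (405 mg at t=3 h): 405·exp(−0.04332·4) = 340.563 mg/L
Dose 3 (25 mg at t=6 h): 25·exp(−0.04332·1) = 23.940 mg/L
C(7) = 328.594 + 340.563 + 23.940 = 693.097 mg/L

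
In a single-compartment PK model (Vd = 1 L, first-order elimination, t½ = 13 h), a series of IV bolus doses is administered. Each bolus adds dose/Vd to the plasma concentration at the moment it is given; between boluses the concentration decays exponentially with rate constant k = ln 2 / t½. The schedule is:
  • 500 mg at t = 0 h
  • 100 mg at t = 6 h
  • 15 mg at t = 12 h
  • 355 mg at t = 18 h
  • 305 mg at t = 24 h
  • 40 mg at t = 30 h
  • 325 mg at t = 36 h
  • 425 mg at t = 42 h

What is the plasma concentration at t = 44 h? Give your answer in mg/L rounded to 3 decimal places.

k = ln 2 / 13 = 0.05332 per h
Dose 1 (500 mg at t=0 h): 500·exp(−0.05332·44) = 47.874 mg/L
Dose 2 (100 mg at t=6 h): 100·exp(−0.05332·38) = 13.185 mg/L
Dose 3 (15 mg at t=12 h): 15·exp(−0.05332·32) = 2.723 mg/L
Dose 4 (355 mg at t=18 h): 355·exp(−0.05332·26) = 88.750 mg/L
Dose 5 (305 mg at t=24 h): 305·exp(−0.05332·20) = 104.997 mg/L
Dose 6 (40 mg at t=30 h): 40·exp(−0.05332·14) = 18.962 mg/L
Dose 7 (325 mg at t=36 h): 325·exp(−0.05332·8) = 212.146 mg/L
Dose 8 (425 mg at t=42 h): 425·exp(−0.05332·2) = 382.012 mg/L
C(44) = 47.874 + 13.185 + 2.723 + 88.750 + 104.997 + 18.962 + 212.146 + 382.012 = 870.648 mg/L

870.648 mg/L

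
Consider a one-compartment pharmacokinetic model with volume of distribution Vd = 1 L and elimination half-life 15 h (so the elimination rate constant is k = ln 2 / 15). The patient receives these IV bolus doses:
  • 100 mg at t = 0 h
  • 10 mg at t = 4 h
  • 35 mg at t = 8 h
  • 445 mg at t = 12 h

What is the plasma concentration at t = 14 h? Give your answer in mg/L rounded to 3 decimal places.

490.906 mg/L

k = ln 2 / 15 = 0.04621 per h
Dose 1 (100 mg at t=0 h): 100·exp(−0.04621·14) = 52.365 mg/L
Dose 2 (10 mg at t=4 h): 10·exp(−0.04621·10) = 6.300 mg/L
Dose 3 (35 mg at t=8 h): 35·exp(−0.04621·6) = 26.525 mg/L
Dose 4 (445 mg at t=12 h): 445·exp(−0.04621·2) = 405.717 mg/L
C(14) = 52.365 + 6.300 + 26.525 + 405.717 = 490.906 mg/L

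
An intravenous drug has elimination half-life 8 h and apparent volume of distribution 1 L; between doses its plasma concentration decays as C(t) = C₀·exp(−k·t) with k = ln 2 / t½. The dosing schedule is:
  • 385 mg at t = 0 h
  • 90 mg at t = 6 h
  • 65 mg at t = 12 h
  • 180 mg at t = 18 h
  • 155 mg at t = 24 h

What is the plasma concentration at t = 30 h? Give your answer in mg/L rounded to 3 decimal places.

209.333 mg/L

k = ln 2 / 8 = 0.08664 per h
Dose 1 (385 mg at t=0 h): 385·exp(−0.08664·30) = 28.615 mg/L
Dose 2 (90 mg at t=6 h): 90·exp(−0.08664·24) = 11.250 mg/L
Dose 3 (65 mg at t=12 h): 65·exp(−0.08664·18) = 13.665 mg/L
Dose 4 (180 mg at t=18 h): 180·exp(−0.08664·12) = 63.640 mg/L
Dose 5 (155 mg at t=24 h): 155·exp(−0.08664·6) = 92.164 mg/L
C(30) = 28.615 + 11.250 + 13.665 + 63.640 + 92.164 = 209.333 mg/L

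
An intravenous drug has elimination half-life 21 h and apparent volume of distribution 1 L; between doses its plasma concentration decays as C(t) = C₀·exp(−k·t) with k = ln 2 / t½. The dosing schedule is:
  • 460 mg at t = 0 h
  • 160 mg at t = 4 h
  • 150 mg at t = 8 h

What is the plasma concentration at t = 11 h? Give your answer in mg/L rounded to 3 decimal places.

582.796 mg/L

k = ln 2 / 21 = 0.03301 per h
Dose 1 (460 mg at t=0 h): 460·exp(−0.03301·11) = 319.945 mg/L
Dose 2 (160 mg at t=4 h): 160·exp(−0.03301·7) = 126.992 mg/L
Dose 3 (150 mg at t=8 h): 150·exp(−0.03301·3) = 135.859 mg/L
C(11) = 319.945 + 126.992 + 135.859 = 582.796 mg/L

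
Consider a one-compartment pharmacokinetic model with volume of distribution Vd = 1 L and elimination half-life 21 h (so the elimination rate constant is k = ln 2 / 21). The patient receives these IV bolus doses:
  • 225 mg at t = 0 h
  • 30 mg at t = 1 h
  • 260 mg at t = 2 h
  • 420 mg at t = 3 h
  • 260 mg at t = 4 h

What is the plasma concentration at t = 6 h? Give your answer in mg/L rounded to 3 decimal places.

1061.648 mg/L

k = ln 2 / 21 = 0.03301 per h
Dose 1 (225 mg at t=0 h): 225·exp(−0.03301·6) = 184.575 mg/L
Dose 2 (30 mg at t=1 h): 30·exp(−0.03301·5) = 25.436 mg/L
Dose 3 (260 mg at t=2 h): 260·exp(−0.03301·4) = 227.842 mg/L
Dose 4 (420 mg at t=3 h): 420·exp(−0.03301·3) = 380.404 mg/L
Dose 5 (260 mg at t=4 h): 260·exp(−0.03301·2) = 243.391 mg/L
C(6) = 184.575 + 25.436 + 227.842 + 380.404 + 243.391 = 1061.648 mg/L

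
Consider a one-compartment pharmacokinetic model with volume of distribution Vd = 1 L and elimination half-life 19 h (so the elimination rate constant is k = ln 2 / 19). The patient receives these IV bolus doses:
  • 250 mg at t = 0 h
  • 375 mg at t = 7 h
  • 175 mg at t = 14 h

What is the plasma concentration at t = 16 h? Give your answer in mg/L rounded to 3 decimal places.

k = ln 2 / 19 = 0.03648 per h
Dose 1 (250 mg at t=0 h): 250·exp(−0.03648·16) = 139.457 mg/L
Dose 2 (375 mg at t=7 h): 375·exp(−0.03648·9) = 270.046 mg/L
Dose 3 (175 mg at t=14 h): 175·exp(−0.03648·2) = 162.686 mg/L
C(16) = 139.457 + 270.046 + 162.686 = 572.190 mg/L

572.190 mg/L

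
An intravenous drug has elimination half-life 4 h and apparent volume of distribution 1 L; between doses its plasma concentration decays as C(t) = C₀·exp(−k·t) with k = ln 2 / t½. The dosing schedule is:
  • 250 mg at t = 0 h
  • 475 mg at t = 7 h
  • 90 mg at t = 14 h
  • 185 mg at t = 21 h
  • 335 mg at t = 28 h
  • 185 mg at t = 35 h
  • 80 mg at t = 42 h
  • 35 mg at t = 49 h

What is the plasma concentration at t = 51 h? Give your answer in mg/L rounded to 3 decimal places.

k = ln 2 / 4 = 0.17329 per h
Dose 1 (250 mg at t=0 h): 250·exp(−0.17329·51) = 0.036 mg/L
Dose 2 (475 mg at t=7 h): 475·exp(−0.17329·44) = 0.232 mg/L
Dose 3 (90 mg at t=14 h): 90·exp(−0.17329·37) = 0.148 mg/L
Dose 4 (185 mg at t=21 h): 185·exp(−0.17329·30) = 1.022 mg/L
Dose 5 (335 mg at t=28 h): 335·exp(−0.17329·23) = 6.225 mg/L
Dose 6 (185 mg at t=35 h): 185·exp(−0.17329·16) = 11.562 mg/L
Dose 7 (80 mg at t=42 h): 80·exp(−0.17329·9) = 16.818 mg/L
Dose 8 (35 mg at t=49 h): 35·exp(−0.17329·2) = 24.749 mg/L
C(51) = 0.036 + 0.232 + 0.148 + 1.022 + 6.225 + 11.562 + 16.818 + 24.749 = 60.792 mg/L

60.792 mg/L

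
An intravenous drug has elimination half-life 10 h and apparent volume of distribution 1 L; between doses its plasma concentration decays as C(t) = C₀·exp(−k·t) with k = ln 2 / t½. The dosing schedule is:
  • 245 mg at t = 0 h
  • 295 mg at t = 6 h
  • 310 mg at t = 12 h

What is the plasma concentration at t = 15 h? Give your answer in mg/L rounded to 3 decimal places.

k = ln 2 / 10 = 0.06931 per h
Dose 1 (245 mg at t=0 h): 245·exp(−0.06931·15) = 86.621 mg/L
Dose 2 (295 mg at t=6 h): 295·exp(−0.06931·9) = 158.087 mg/L
Dose 3 (310 mg at t=12 h): 310·exp(−0.06931·3) = 251.798 mg/L
C(15) = 86.621 + 158.087 + 251.798 = 496.505 mg/L

496.505 mg/L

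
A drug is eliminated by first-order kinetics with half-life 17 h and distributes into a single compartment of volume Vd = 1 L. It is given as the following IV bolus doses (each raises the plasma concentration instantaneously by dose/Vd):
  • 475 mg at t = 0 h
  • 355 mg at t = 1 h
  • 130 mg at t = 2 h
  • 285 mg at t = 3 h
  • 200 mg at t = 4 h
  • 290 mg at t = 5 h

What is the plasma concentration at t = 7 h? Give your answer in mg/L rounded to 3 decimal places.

k = ln 2 / 17 = 0.04077 per h
Dose 1 (475 mg at t=0 h): 475·exp(−0.04077·7) = 357.059 mg/L
Dose 2 (355 mg at t=1 h): 355·exp(−0.04077·6) = 277.960 mg/L
Dose 3 (130 mg at t=2 h): 130·exp(−0.04077·5) = 106.024 mg/L
Dose 4 (285 mg at t=3 h): 285·exp(−0.04077·4) = 242.111 mg/L
Dose 5 (200 mg at t=4 h): 200·exp(−0.04077·3) = 176.973 mg/L
Dose 6 (290 mg at t=5 h): 290·exp(−0.04077·2) = 267.290 mg/L
C(7) = 357.059 + 277.960 + 106.024 + 242.111 + 176.973 + 267.290 = 1427.417 mg/L

1427.417 mg/L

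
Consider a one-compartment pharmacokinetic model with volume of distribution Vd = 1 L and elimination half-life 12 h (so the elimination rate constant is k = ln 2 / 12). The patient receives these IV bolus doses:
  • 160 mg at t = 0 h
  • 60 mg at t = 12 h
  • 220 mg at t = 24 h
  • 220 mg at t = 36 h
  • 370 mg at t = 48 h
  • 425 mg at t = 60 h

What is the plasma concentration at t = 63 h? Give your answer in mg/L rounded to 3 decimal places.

589.679 mg/L

k = ln 2 / 12 = 0.05776 per h
Dose 1 (160 mg at t=0 h): 160·exp(−0.05776·63) = 4.204 mg/L
Dose 2 (60 mg at t=12 h): 60·exp(−0.05776·51) = 3.153 mg/L
Dose 3 (220 mg at t=24 h): 220·exp(−0.05776·39) = 23.125 mg/L
Dose 4 (220 mg at t=36 h): 220·exp(−0.05776·27) = 46.249 mg/L
Dose 5 (370 mg at t=48 h): 370·exp(−0.05776·15) = 155.566 mg/L
Dose 6 (425 mg at t=60 h): 425·exp(−0.05776·3) = 357.381 mg/L
C(63) = 4.204 + 3.153 + 23.125 + 46.249 + 155.566 + 357.381 = 589.679 mg/L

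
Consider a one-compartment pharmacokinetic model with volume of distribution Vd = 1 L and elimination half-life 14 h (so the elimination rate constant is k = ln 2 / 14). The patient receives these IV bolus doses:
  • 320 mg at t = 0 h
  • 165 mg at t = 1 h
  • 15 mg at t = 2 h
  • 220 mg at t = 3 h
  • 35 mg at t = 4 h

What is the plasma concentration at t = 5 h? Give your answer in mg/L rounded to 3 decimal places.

k = ln 2 / 14 = 0.04951 per h
Dose 1 (320 mg at t=0 h): 320·exp(−0.04951·5) = 249.827 mg/L
Dose 2 (165 mg at t=1 h): 165·exp(−0.04951·4) = 135.355 mg/L
Dose 3 (15 mg at t=2 h): 15·exp(−0.04951·3) = 12.930 mg/L
Dose 4 (220 mg at t=3 h): 220·exp(−0.04951·2) = 199.259 mg/L
Dose 5 (35 mg at t=4 h): 35·exp(−0.04951·1) = 33.309 mg/L
C(5) = 249.827 + 135.355 + 12.930 + 199.259 + 33.309 = 630.680 mg/L

630.680 mg/L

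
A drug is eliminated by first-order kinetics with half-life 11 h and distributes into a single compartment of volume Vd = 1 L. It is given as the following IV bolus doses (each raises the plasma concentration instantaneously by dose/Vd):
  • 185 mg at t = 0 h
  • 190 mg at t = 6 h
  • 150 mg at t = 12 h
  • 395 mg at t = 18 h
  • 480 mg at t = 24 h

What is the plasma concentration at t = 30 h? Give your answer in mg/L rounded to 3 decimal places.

632.386 mg/L

k = ln 2 / 11 = 0.06301 per h
Dose 1 (185 mg at t=0 h): 185·exp(−0.06301·30) = 27.937 mg/L
Dose 2 (190 mg at t=6 h): 190·exp(−0.06301·24) = 41.876 mg/L
Dose 3 (150 mg at t=12 h): 150·exp(−0.06301·18) = 48.250 mg/L
Dose 4 (395 mg at t=18 h): 395·exp(−0.06301·12) = 185.439 mg/L
Dose 5 (480 mg at t=24 h): 480·exp(−0.06301·6) = 328.884 mg/L
C(30) = 27.937 + 41.876 + 48.250 + 185.439 + 328.884 = 632.386 mg/L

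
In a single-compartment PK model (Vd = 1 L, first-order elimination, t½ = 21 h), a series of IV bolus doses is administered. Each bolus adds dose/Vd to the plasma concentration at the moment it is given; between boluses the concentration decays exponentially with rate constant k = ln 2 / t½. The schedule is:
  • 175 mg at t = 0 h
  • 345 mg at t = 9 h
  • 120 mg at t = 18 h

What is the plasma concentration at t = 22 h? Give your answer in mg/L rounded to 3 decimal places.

k = ln 2 / 21 = 0.03301 per h
Dose 1 (175 mg at t=0 h): 175·exp(−0.03301·22) = 84.659 mg/L
Dose 2 (345 mg at t=9 h): 345·exp(−0.03301·13) = 224.630 mg/L
Dose 3 (120 mg at t=18 h): 120·exp(−0.03301·4) = 105.158 mg/L
C(22) = 84.659 + 224.630 + 105.158 = 414.447 mg/L

414.447 mg/L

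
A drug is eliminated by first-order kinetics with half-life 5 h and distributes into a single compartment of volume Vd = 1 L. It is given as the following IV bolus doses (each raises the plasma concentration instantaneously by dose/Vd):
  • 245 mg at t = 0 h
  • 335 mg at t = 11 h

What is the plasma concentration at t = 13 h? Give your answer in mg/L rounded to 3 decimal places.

k = ln 2 / 5 = 0.13863 per h
Dose 1 (245 mg at t=0 h): 245·exp(−0.13863·13) = 40.410 mg/L
Dose 2 (335 mg at t=11 h): 335·exp(−0.13863·2) = 253.883 mg/L
C(13) = 40.410 + 253.883 = 294.292 mg/L

294.292 mg/L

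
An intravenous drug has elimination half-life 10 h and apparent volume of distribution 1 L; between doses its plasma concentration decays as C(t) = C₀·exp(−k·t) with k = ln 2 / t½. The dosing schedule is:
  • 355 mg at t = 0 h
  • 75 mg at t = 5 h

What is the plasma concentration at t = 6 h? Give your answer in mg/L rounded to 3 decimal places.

k = ln 2 / 10 = 0.06931 per h
Dose 1 (355 mg at t=0 h): 355·exp(−0.06931·6) = 234.213 mg/L
Dose 2 (75 mg at t=5 h): 75·exp(−0.06931·1) = 69.977 mg/L
C(6) = 234.213 + 69.977 = 304.190 mg/L

304.190 mg/L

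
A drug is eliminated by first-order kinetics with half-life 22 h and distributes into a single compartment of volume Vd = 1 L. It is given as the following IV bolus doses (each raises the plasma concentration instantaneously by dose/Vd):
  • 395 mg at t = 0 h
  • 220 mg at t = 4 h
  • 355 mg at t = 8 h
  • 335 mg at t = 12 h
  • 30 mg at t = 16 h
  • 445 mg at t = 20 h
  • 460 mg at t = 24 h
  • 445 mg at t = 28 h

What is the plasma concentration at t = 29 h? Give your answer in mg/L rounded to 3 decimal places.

k = ln 2 / 22 = 0.03151 per h
Dose 1 (395 mg at t=0 h): 395·exp(−0.03151·29) = 158.411 mg/L
Dose 2 (220 mg at t=4 h): 220·exp(−0.03151·25) = 100.079 mg/L
Dose 3 (355 mg at t=8 h): 355·exp(−0.03151·21) = 183.181 mg/L
Dose 4 (335 mg at t=12 h): 335·exp(−0.03151·17) = 196.079 mg/L
Dose 5 (30 mg at t=16 h): 30·exp(−0.03151·13) = 19.918 mg/L
Dose 6 (445 mg at t=20 h): 445·exp(−0.03151·9) = 335.129 mg/L
Dose 7 (460 mg at t=24 h): 460·exp(−0.03151·5) = 392.954 mg/L
Dose 8 (445 mg at t=28 h): 445·exp(−0.03151·1) = 431.198 mg/L
C(29) = 158.411 + 100.079 + 183.181 + 196.079 + 19.918 + 335.129 + 392.954 + 431.198 = 1816.949 mg/L

1816.949 mg/L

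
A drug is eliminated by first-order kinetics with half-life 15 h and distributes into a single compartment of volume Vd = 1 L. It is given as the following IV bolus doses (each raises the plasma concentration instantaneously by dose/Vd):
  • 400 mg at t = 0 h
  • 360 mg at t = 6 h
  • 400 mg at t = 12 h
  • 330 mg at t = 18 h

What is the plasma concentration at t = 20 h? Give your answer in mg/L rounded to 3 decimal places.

924.504 mg/L

k = ln 2 / 15 = 0.04621 per h
Dose 1 (400 mg at t=0 h): 400·exp(−0.04621·20) = 158.740 mg/L
Dose 2 (360 mg at t=6 h): 360·exp(−0.04621·14) = 188.513 mg/L
Dose 3 (400 mg at t=12 h): 400·exp(−0.04621·8) = 276.383 mg/L
Dose 4 (330 mg at t=18 h): 330·exp(−0.04621·2) = 300.868 mg/L
C(20) = 158.740 + 188.513 + 276.383 + 300.868 = 924.504 mg/L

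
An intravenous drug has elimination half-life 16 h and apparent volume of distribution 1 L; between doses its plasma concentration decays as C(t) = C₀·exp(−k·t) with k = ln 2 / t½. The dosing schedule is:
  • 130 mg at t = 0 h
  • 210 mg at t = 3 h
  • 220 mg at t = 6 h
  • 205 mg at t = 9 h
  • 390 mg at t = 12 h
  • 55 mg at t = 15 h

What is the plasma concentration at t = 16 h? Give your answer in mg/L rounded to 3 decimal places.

859.218 mg/L

k = ln 2 / 16 = 0.04332 per h
Dose 1 (130 mg at t=0 h): 130·exp(−0.04332·16) = 65.000 mg/L
Dose 2 (210 mg at t=3 h): 210·exp(−0.04332·13) = 119.573 mg/L
Dose 3 (220 mg at t=6 h): 220·exp(−0.04332·10) = 142.652 mg/L
Dose 4 (205 mg at t=9 h): 205·exp(−0.04332·7) = 151.375 mg/L
Dose 5 (390 mg at t=12 h): 390·exp(−0.04332·4) = 327.950 mg/L
Dose 6 (55 mg at t=15 h): 55·exp(−0.04332·1) = 52.668 mg/L
C(16) = 65.000 + 119.573 + 142.652 + 151.375 + 327.950 + 52.668 = 859.218 mg/L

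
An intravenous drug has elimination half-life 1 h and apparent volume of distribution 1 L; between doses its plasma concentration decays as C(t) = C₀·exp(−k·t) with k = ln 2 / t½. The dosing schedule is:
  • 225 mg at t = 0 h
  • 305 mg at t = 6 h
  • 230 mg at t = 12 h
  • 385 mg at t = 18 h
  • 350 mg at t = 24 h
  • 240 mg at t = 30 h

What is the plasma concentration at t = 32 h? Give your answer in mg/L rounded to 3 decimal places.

61.391 mg/L

k = ln 2 / 1 = 0.69315 per h
Dose 1 (225 mg at t=0 h): 225·exp(−0.69315·32) = 0.000 mg/L
Dose 2 (305 mg at t=6 h): 305·exp(−0.69315·26) = 0.000 mg/L
Dose 3 (230 mg at t=12 h): 230·exp(−0.69315·20) = 0.000 mg/L
Dose 4 (385 mg at t=18 h): 385·exp(−0.69315·14) = 0.023 mg/L
Dose 5 (350 mg at t=24 h): 350·exp(−0.69315·8) = 1.367 mg/L
Dose 6 (240 mg at t=30 h): 240·exp(−0.69315·2) = 60.000 mg/L
C(32) = 0.000 + 0.000 + 0.000 + 0.023 + 1.367 + 60.000 = 61.391 mg/L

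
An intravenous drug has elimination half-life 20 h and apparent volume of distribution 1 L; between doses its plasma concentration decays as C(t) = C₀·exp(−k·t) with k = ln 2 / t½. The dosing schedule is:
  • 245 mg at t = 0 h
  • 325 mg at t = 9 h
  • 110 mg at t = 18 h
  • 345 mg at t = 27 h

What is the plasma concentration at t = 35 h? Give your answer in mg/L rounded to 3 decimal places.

527.317 mg/L

k = ln 2 / 20 = 0.03466 per h
Dose 1 (245 mg at t=0 h): 245·exp(−0.03466·35) = 72.839 mg/L
Dose 2 (325 mg at t=9 h): 325·exp(−0.03466·26) = 131.991 mg/L
Dose 3 (110 mg at t=18 h): 110·exp(−0.03466·17) = 61.026 mg/L
Dose 4 (345 mg at t=27 h): 345·exp(−0.03466·8) = 261.461 mg/L
C(35) = 72.839 + 131.991 + 61.026 + 261.461 = 527.317 mg/L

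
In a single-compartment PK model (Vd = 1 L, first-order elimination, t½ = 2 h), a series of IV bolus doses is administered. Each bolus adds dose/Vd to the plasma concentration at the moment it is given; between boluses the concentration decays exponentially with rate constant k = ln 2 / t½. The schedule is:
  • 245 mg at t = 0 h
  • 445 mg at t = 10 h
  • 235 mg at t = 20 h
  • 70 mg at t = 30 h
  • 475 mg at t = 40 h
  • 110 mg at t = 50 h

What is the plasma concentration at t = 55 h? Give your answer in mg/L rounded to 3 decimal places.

k = ln 2 / 2 = 0.34657 per h
Dose 1 (245 mg at t=0 h): 245·exp(−0.34657·55) = 0.000 mg/L
Dose 2 (445 mg at t=10 h): 445·exp(−0.34657·45) = 0.000 mg/L
Dose 3 (235 mg at t=20 h): 235·exp(−0.34657·35) = 0.001 mg/L
Dose 4 (70 mg at t=30 h): 70·exp(−0.34657·25) = 0.012 mg/L
Dose 5 (475 mg at t=40 h): 475·exp(−0.34657·15) = 2.624 mg/L
Dose 6 (110 mg at t=50 h): 110·exp(−0.34657·5) = 19.445 mg/L
C(55) = 0.000 + 0.000 + 0.001 + 0.012 + 2.624 + 19.445 = 22.083 mg/L

22.083 mg/L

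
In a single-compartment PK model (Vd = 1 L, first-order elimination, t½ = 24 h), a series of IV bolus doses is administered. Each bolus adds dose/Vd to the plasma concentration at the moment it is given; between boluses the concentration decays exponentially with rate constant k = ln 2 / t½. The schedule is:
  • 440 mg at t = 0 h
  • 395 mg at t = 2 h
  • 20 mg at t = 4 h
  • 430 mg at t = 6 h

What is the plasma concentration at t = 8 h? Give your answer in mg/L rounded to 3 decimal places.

k = ln 2 / 24 = 0.02888 per h
Dose 1 (440 mg at t=0 h): 440·exp(−0.02888·8) = 349.228 mg/L
Dose 2 (395 mg at t=2 h): 395·exp(−0.02888·6) = 332.154 mg/L
Dose 3 (20 mg at t=4 h): 20·exp(−0.02888·4) = 17.818 mg/L
Dose 4 (430 mg at t=6 h): 430·exp(−0.02888·2) = 405.866 mg/L
C(8) = 349.228 + 332.154 + 17.818 + 405.866 = 1105.066 mg/L

1105.066 mg/L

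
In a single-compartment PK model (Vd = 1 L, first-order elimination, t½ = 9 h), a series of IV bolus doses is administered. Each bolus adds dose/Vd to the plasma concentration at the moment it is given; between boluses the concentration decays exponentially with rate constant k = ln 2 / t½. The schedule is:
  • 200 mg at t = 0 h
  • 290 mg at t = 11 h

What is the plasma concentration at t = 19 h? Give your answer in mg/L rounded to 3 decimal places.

202.902 mg/L

k = ln 2 / 9 = 0.07702 per h
Dose 1 (200 mg at t=0 h): 200·exp(−0.07702·19) = 46.294 mg/L
Dose 2 (290 mg at t=11 h): 290·exp(−0.07702·8) = 156.609 mg/L
C(19) = 46.294 + 156.609 = 202.902 mg/L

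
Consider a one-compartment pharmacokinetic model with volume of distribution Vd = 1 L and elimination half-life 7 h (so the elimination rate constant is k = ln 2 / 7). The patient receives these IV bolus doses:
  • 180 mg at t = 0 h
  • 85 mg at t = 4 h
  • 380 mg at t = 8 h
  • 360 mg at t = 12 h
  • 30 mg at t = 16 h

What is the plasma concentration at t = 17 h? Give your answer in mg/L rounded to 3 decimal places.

k = ln 2 / 7 = 0.09902 per h
Dose 1 (180 mg at t=0 h): 180·exp(−0.09902·17) = 33.435 mg/L
Dose 2 (85 mg at t=4 h): 85·exp(−0.09902·13) = 23.462 mg/L
Dose 3 (380 mg at t=8 h): 380·exp(−0.09902·9) = 155.864 mg/L
Dose 4 (360 mg at t=12 h): 360·exp(−0.09902·5) = 219.422 mg/L
Dose 5 (30 mg at t=16 h): 30·exp(−0.09902·1) = 27.172 mg/L
C(17) = 33.435 + 23.462 + 155.864 + 219.422 + 27.172 = 459.355 mg/L

459.355 mg/L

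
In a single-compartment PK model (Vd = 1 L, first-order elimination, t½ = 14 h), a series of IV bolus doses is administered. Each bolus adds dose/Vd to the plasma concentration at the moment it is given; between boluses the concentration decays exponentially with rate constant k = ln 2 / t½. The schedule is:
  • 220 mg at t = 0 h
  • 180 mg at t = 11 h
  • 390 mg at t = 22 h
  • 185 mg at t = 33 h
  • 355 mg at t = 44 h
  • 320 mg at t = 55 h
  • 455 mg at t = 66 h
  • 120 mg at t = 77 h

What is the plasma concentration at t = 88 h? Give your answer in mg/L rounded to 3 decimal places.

k = ln 2 / 14 = 0.04951 per h
Dose 1 (220 mg at t=0 h): 220·exp(−0.04951·88) = 2.820 mg/L
Dose 2 (180 mg at t=11 h): 180·exp(−0.04951·77) = 3.977 mg/L
Dose 3 (390 mg at t=22 h): 390·exp(−0.04951·66) = 14.857 mg/L
Dose 4 (185 mg at t=33 h): 185·exp(−0.04951·55) = 12.149 mg/L
Dose 5 (355 mg at t=44 h): 355·exp(−0.04951·44) = 40.191 mg/L
Dose 6 (320 mg at t=55 h): 320·exp(−0.04951·33) = 62.457 mg/L
Dose 7 (455 mg at t=66 h): 455·exp(−0.04951·22) = 153.096 mg/L
Dose 8 (120 mg at t=77 h): 120·exp(−0.04951·11) = 69.608 mg/L
C(88) = 2.820 + 3.977 + 14.857 + 12.149 + 40.191 + 62.457 + 153.096 + 69.608 = 359.156 mg/L

359.156 mg/L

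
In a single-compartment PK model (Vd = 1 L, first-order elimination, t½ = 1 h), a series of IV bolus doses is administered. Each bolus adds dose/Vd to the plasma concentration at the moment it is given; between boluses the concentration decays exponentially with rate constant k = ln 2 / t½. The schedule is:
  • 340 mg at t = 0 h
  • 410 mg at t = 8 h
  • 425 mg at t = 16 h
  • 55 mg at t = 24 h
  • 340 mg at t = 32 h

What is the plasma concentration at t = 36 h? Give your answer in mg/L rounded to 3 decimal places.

k = ln 2 / 1 = 0.69315 per h
Dose 1 (340 mg at t=0 h): 340·exp(−0.69315·36) = 0.000 mg/L
Dose 2 (410 mg at t=8 h): 410·exp(−0.69315·28) = 0.000 mg/L
Dose 3 (425 mg at t=16 h): 425·exp(−0.69315·20) = 0.000 mg/L
Dose 4 (55 mg at t=24 h): 55·exp(−0.69315·12) = 0.013 mg/L
Dose 5 (340 mg at t=32 h): 340·exp(−0.69315·4) = 21.250 mg/L
C(36) = 0.000 + 0.000 + 0.000 + 0.013 + 21.250 = 21.264 mg/L

21.264 mg/L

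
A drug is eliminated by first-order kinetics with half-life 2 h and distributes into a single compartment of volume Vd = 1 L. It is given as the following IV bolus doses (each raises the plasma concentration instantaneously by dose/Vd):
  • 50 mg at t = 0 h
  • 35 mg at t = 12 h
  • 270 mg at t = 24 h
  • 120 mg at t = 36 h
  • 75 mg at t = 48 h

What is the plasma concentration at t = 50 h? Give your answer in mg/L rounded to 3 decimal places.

38.471 mg/L

k = ln 2 / 2 = 0.34657 per h
Dose 1 (50 mg at t=0 h): 50·exp(−0.34657·50) = 0.000 mg/L
Dose 2 (35 mg at t=12 h): 35·exp(−0.34657·38) = 0.000 mg/L
Dose 3 (270 mg at t=24 h): 270·exp(−0.34657·26) = 0.033 mg/L
Dose 4 (120 mg at t=36 h): 120·exp(−0.34657·14) = 0.938 mg/L
Dose 5 (75 mg at t=48 h): 75·exp(−0.34657·2) = 37.500 mg/L
C(50) = 0.000 + 0.000 + 0.033 + 0.938 + 37.500 = 38.471 mg/L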